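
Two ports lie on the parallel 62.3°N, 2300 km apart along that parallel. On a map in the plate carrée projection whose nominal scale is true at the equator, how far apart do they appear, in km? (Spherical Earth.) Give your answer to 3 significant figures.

Plate carrée maps x = Rλ, y = Rφ. The meridian scale is h = 1 and the parallel scale is k = 1/cos φ = sec φ.
Along the parallel, k = sec 62.3° = 1/0.4648 = 2.151.
Map distance = 2300 × 2.151 ≈ 4950 km.

4950 km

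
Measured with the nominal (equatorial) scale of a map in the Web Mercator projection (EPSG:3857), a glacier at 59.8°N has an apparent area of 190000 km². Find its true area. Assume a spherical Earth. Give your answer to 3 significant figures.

48100 km²

For Mercator, h = k = sec φ (a conformal cylindrical projection has a single point scale, 1/cos φ).
Areal scale = k² = sec²φ = 1/cos²(59.8°) = 1/0.5030² = 3.952.
True area = apparent / (areal scale) = 190000 / 3.952 ≈ 48100 km².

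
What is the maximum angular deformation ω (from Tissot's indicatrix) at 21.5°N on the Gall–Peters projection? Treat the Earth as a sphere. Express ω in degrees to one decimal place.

31.1°

Gall–Peters is a cylindrical equal-area projection with standard parallels at ±45°. A cylindrical equal-area projection with standard parallel φ₀ has meridian scale h = cos φ / cos φ₀ and parallel scale k = cos φ₀ / cos φ (so areas are preserved, h·k = 1).
At 21.5°: h = 1.316, k = 0.7600; principal scales a = 1.316, b = 0.7600.
sin(ω/2) = (a − b)/(a + b) = 0.5558/2.076 = 0.2678, so ω = 2 arcsin(0.2678) ≈ 31.1°.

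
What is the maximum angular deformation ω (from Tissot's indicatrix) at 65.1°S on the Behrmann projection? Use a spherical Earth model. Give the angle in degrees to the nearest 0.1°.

76.3°

The Behrmann projection is cylindrical equal-area with φ₀ = 30°. For cylindrical equal-area with standard parallel φ₀, h = cos φ / cos φ₀ and k = cos φ₀ / cos φ, so h·k = 1.
At 65.1°: h = 0.4862, k = 2.057; principal scales a = 2.057, b = 0.4862.
sin(ω/2) = (a − b)/(a + b) = 1.571/2.543 = 0.6176, so ω = 2 arcsin(0.6176) ≈ 76.3°.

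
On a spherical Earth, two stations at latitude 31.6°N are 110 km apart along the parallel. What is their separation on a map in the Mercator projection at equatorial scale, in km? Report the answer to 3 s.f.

The Mercator projection is conformal; its linear scale factor is the same in every direction and equals sec φ = 1/cos φ.
Along the parallel, k = sec 31.6° = 1/0.8517 = 1.174.
Map distance = 110 × 1.174 ≈ 129 km.

129 km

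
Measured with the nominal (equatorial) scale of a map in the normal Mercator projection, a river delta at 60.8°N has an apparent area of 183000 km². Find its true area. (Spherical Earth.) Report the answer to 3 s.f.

43600 km²

Mercator is conformal, so the point scale is isotropic: h = k = sec φ = 1/cos φ.
Areal scale = k² = sec²φ = 1/cos²(60.8°) = 1/0.4879² = 4.202.
True area = apparent / (areal scale) = 183000 / 4.202 ≈ 43600 km².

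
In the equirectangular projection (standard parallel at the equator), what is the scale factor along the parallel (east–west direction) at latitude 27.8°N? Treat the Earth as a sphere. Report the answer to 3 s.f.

For the equirectangular projection with φ₀ = 0 (plate carrée), h = 1 along meridians and k = sec φ along parallels.
k = 1/cos 27.8° = 1/0.8846 = 1.130.

1.13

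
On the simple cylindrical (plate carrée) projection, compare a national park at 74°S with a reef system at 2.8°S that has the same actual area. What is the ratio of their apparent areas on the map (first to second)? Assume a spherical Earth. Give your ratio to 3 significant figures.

3.62

In the plate carrée (x = Rλ, y = Rφ), meridians are true-scale (h = 1) and parallels are stretched by k = sec φ.
Areal scale at 74°: h·k = 1.000 × 3.628 = 3.628.
Areal scale at 2.8°: h·k = 1.000 × 1.001 = 1.001.
Ratio = 3.628/1.001 ≈ 3.62.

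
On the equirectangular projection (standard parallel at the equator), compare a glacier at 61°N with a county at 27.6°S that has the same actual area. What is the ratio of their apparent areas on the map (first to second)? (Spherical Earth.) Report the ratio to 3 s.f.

1.83

In the plate carrée (x = Rλ, y = Rφ), meridians are true-scale (h = 1) and parallels are stretched by k = sec φ.
Areal scale at 61°: h·k = 1.000 × 2.063 = 2.063.
Areal scale at 27.6°: h·k = 1.000 × 1.128 = 1.128.
Ratio = 2.063/1.128 ≈ 1.83.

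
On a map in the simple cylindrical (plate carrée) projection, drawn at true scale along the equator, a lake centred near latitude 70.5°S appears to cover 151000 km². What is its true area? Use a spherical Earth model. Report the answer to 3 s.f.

For the equirectangular projection with φ₀ = 0 (plate carrée), h = 1 along meridians and k = sec φ along parallels.
Areal scale = h·k = 1 × sec φ; at 70.5°, h = 1.000, k = 2.996, so h·k = 2.996.
True area = apparent / (areal scale) = 151000 / 2.996 ≈ 50400 km².

50400 km²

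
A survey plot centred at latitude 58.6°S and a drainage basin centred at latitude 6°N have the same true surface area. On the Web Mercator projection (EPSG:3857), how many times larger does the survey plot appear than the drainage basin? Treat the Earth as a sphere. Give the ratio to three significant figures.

Mercator areal scale is sec²φ.
At 58.6°: sec²(58.6°) = 1/0.5210² = 3.684.
At 6°: sec²(6°) = 1/0.9945² = 1.011.
Ratio = 3.684/1.011 = cos²(6°)/cos²(58.6°) ≈ 3.64.

3.64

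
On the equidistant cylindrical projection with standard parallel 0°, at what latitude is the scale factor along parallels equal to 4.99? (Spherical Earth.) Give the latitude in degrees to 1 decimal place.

Plate carrée: h = 1, k = sec φ along parallels.
sec φ = 4.99  ⇒  cos φ = 0.2004  ⇒  φ ≈ 78.4°.

78.4°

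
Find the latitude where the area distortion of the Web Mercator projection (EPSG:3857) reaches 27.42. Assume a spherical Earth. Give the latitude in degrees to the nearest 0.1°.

79.0°

Mercator areal scale is sec²φ.
sec²φ = 27.42  ⇒  cos²φ = 0.03647  ⇒  cos φ = 0.1910.
φ = arccos(0.1910) ≈ 79.0°.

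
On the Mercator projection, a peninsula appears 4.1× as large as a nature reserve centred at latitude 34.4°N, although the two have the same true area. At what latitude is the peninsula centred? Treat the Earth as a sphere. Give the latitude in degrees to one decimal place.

On Mercator, (apparent₁)/(apparent₂) = sec²φ₁ / sec²φ₂ when true areas are equal.
cos²φ₂ / cos²φ₁ = 4.1  ⇒  cos φ₁ = cos 34.4° / √4.1 = 0.8251/2.025 = 0.4075.
φ₁ = arccos(0.4075) ≈ 66.0°.

66.0°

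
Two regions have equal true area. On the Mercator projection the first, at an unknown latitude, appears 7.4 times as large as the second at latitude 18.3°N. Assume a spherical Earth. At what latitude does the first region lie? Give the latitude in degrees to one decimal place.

On Mercator, (apparent₁)/(apparent₂) = sec²φ₁ / sec²φ₂ when true areas are equal.
cos²φ₂ / cos²φ₁ = 7.4  ⇒  cos φ₁ = cos 18.3° / √7.4 = 0.9494/2.720 = 0.3490.
φ₁ = arccos(0.3490) ≈ 69.6°.

69.6°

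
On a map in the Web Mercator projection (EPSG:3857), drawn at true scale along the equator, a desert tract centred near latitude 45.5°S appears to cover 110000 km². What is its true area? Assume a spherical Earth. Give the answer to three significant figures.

Mercator is conformal, so the point scale is isotropic: h = k = sec φ = 1/cos φ.
Areal scale = k² = sec²φ = 1/cos²(45.5°) = 1/0.7009² = 2.036.
True area = apparent / (areal scale) = 110000 / 2.036 ≈ 54000 km².

54000 km²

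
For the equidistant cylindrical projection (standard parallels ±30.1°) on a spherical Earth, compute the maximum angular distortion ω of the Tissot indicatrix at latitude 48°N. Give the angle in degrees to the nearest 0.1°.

14.7°

In the equirectangular projection with standard parallel φ₀ = 30.1° (x = Rλ cos φ₀, y = Rφ), meridians are true-scale (h = 1) and the parallel scale is k = cos φ₀ / cos φ.
At 48°: h = 1.000, k = 1.293; principal scales a = 1.293, b = 1.000.
sin(ω/2) = (a − b)/(a + b) = 0.2929/2.293 = 0.1278, so ω = 2 arcsin(0.1278) ≈ 14.7°.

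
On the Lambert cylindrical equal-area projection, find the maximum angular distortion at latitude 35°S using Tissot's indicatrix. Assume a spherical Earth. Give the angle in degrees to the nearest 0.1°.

The Lambert cylindrical equal-area projection is the cylindrical equal-area projection with its standard parallel at the equator (φ₀ = 0). Cylindrical equal-area (φ₀ = 0°): h = cos φ / cos 0° along meridians, k = cos 0° / cos φ along parallels; h·k = 1.
At 35°: h = 0.8192, k = 1.221; principal scales a = 1.221, b = 0.8192.
sin(ω/2) = (a − b)/(a + b) = 0.4016/2.040 = 0.1969, so ω = 2 arcsin(0.1969) ≈ 22.7°.

22.7°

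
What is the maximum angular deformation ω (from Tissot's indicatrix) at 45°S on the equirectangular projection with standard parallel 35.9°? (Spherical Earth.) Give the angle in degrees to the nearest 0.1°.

In the equirectangular projection with standard parallel φ₀ = 35.9° (x = Rλ cos φ₀, y = Rφ), meridians are true-scale (h = 1) and the parallel scale is k = cos φ₀ / cos φ.
At 45°: h = 1.000, k = 1.146; principal scales a = 1.146, b = 1.000.
sin(ω/2) = (a − b)/(a + b) = 0.1456/2.146 = 0.06785, so ω = 2 arcsin(0.06785) ≈ 7.8°.

7.8°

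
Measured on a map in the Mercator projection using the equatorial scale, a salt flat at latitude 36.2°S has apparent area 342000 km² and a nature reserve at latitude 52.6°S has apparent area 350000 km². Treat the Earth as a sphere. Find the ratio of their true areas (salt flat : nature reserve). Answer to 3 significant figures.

Mercator's areal exaggeration is sec²φ; hence true area = (apparent area) · cos²φ.
True area of salt flat: 342000 × cos²(36.2°) = 342000 × 0.6512 = 222700 km².
True area of nature reserve: 350000 × cos²(52.6°) = 350000 × 0.3689 = 129100 km².
Ratio = 222700 / 129100 ≈ 1.72.

1.72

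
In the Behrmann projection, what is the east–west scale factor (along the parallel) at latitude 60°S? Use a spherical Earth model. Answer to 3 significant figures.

1.73

The Behrmann projection is cylindrical equal-area with φ₀ = 30°. For cylindrical equal-area with standard parallel φ₀, h = cos φ / cos φ₀ and k = cos φ₀ / cos φ, so h·k = 1.
k = cos 30° / cos 60° = 0.8660/0.5000 = 1.732.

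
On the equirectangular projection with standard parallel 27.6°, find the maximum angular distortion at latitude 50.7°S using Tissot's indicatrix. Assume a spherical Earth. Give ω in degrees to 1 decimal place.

With standard parallel φ₀ = 27.6°, the equirectangular projection gives x = Rλ cos φ₀, y = Rφ, so h = 1 and k = cos 27.6° / cos φ.
At 50.7°: h = 1.000, k = 1.399; principal scales a = 1.399, b = 1.000.
sin(ω/2) = (a − b)/(a + b) = 0.3992/2.399 = 0.1664, so ω = 2 arcsin(0.1664) ≈ 19.2°.

19.2°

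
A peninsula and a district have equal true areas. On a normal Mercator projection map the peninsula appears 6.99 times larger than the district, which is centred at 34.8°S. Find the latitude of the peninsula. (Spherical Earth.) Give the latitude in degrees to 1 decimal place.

Mercator areal scale is sec²φ, so apparent-area ratio = sec²φ₁ / sec²φ₂ = cos²φ₂ / cos²φ₁.
cos²φ₂ / cos²φ₁ = 6.99  ⇒  cos φ₁ = cos 34.8° / √6.99 = 0.8211/2.644 = 0.3106.
φ₁ = arccos(0.3106) ≈ 71.9°.

71.9°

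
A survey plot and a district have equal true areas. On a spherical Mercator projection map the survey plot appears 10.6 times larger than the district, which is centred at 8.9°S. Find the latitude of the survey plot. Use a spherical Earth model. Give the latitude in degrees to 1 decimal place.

72.3°

On Mercator, (apparent₁)/(apparent₂) = sec²φ₁ / sec²φ₂ when true areas are equal.
cos²φ₂ / cos²φ₁ = 10.6  ⇒  cos φ₁ = cos 8.9° / √10.6 = 0.9880/3.256 = 0.3034.
φ₁ = arccos(0.3034) ≈ 72.3°.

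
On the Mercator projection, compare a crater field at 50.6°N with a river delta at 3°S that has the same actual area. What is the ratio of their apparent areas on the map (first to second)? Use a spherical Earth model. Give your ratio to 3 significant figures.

On Mercator, area is exaggerated by sec²φ = 1/cos²φ.
At 50.6°: sec²(50.6°) = 1/0.6347² = 2.482.
At 3°: sec²(3°) = 1/0.9986² = 1.003.
Ratio = 2.482/1.003 = cos²(3°)/cos²(50.6°) ≈ 2.48.

2.48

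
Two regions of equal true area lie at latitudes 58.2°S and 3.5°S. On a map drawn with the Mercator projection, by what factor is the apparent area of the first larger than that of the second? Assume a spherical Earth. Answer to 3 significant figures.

3.59

Mercator is conformal with k = sec φ, so areal scale = k² = sec²φ.
At 58.2°: sec²(58.2°) = 1/0.5270² = 3.601.
At 3.5°: sec²(3.5°) = 1/0.9981² = 1.004.
Ratio = 3.601/1.004 = cos²(3.5°)/cos²(58.2°) ≈ 3.59.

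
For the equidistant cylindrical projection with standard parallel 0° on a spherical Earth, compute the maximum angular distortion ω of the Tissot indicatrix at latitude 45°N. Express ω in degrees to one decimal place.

In the plate carrée (x = Rλ, y = Rφ), meridians are true-scale (h = 1) and parallels are stretched by k = sec φ.
At 45°: h = 1.000, k = 1.414; principal scales a = 1.414, b = 1.000.
sin(ω/2) = (a − b)/(a + b) = 0.4142/2.414 = 0.1716, so ω = 2 arcsin(0.1716) ≈ 19.8°.

19.8°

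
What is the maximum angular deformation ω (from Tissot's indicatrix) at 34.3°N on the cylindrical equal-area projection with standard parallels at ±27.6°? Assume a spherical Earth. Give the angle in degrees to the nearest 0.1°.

8.0°

A cylindrical equal-area projection with standard parallel φ₀ has meridian scale h = cos φ / cos φ₀ and parallel scale k = cos φ₀ / cos φ (so areas are preserved, h·k = 1).
At 34.3°: h = 0.9322, k = 1.073; principal scales a = 1.073, b = 0.9322.
sin(ω/2) = (a − b)/(a + b) = 0.1406/2.005 = 0.07012, so ω = 2 arcsin(0.07012) ≈ 8.0°.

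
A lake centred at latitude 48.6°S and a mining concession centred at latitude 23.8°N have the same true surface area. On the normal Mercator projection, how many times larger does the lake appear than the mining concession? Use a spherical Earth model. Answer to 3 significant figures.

Mercator is conformal with k = sec φ, so areal scale = k² = sec²φ.
At 48.6°: sec²(48.6°) = 1/0.6613² = 2.287.
At 23.8°: sec²(23.8°) = 1/0.9150² = 1.195.
Ratio = 2.287/1.195 = cos²(23.8°)/cos²(48.6°) ≈ 1.91.

1.91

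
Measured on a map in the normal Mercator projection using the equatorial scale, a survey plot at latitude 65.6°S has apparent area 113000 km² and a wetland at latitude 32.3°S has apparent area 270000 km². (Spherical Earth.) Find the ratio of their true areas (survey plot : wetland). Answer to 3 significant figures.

0.1000

Since Mercator area scale is 1/cos²φ, the true area equals the apparent area multiplied by cos²φ.
True area of survey plot: 113000 × cos²(65.6°) = 113000 × 0.1707 = 19280 km².
True area of wetland: 270000 × cos²(32.3°) = 270000 × 0.7145 = 192900 km².
Ratio = 19280 / 192900 ≈ 0.1000.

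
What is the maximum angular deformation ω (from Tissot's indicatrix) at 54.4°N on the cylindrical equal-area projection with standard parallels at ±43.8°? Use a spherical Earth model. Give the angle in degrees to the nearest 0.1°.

A cylindrical equal-area projection with standard parallel φ₀ has meridian scale h = cos φ / cos φ₀ and parallel scale k = cos φ₀ / cos φ (so areas are preserved, h·k = 1).
At 54.4°: h = 0.8065, k = 1.240; principal scales a = 1.240, b = 0.8065.
sin(ω/2) = (a − b)/(a + b) = 0.4333/2.046 = 0.2118, so ω = 2 arcsin(0.2118) ≈ 24.5°.

24.5°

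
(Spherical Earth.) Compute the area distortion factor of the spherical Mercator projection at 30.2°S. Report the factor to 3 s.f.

1.34

Mercator is conformal, so the point scale is isotropic: h = k = sec φ = 1/cos φ.
Areal scale = k² = sec²φ = 1/cos²(30.2°) = 1/0.8643² = 1.339.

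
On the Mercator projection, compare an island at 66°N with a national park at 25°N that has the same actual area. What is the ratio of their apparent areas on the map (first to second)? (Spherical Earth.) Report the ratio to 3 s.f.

On Mercator, area is exaggerated by sec²φ = 1/cos²φ.
At 66°: sec²(66°) = 1/0.4067² = 6.045.
At 25°: sec²(25°) = 1/0.9063² = 1.217.
Ratio = 6.045/1.217 = cos²(25°)/cos²(66°) ≈ 4.97.

4.97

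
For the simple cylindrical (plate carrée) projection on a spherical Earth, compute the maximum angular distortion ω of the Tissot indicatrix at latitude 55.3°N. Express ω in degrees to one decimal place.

31.9°

For the equirectangular projection with φ₀ = 0 (plate carrée), h = 1 along meridians and k = sec φ along parallels.
At 55.3°: h = 1.000, k = 1.757; principal scales a = 1.757, b = 1.000.
sin(ω/2) = (a − b)/(a + b) = 0.7566/2.757 = 0.2745, so ω = 2 arcsin(0.2745) ≈ 31.9°.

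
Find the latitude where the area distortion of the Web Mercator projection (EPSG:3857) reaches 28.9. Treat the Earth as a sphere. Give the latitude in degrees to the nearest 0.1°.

Mercator areal scale is sec²φ.
sec²φ = 28.9  ⇒  cos²φ = 0.03460  ⇒  cos φ = 0.1860.
φ = arccos(0.1860) ≈ 79.3°.

79.3°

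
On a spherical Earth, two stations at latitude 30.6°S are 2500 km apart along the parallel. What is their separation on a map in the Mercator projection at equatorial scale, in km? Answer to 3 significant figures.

For Mercator, h = k = sec φ (a conformal cylindrical projection has a single point scale, 1/cos φ).
Along the parallel, k = sec 30.6° = 1/0.8607 = 1.162.
Map distance = 2500 × 1.162 ≈ 2900 km.

2900 km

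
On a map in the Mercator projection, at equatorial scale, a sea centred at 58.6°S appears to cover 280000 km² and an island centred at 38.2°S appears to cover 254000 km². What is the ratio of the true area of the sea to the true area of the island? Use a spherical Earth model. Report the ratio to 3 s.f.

Since Mercator area scale is 1/cos²φ, the true area equals the apparent area multiplied by cos²φ.
True area of sea: 280000 × cos²(58.6°) = 280000 × 0.2715 = 76010 km².
True area of island: 254000 × cos²(38.2°) = 254000 × 0.6176 = 156900 km².
Ratio = 76010 / 156900 ≈ 0.485.

0.485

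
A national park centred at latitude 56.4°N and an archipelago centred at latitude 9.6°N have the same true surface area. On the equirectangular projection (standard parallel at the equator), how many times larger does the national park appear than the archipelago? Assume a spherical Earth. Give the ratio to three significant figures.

1.78

In the plate carrée (x = Rλ, y = Rφ), meridians are true-scale (h = 1) and parallels are stretched by k = sec φ.
Areal scale at 56.4°: h·k = 1.000 × 1.807 = 1.807.
Areal scale at 9.6°: h·k = 1.000 × 1.014 = 1.014.
Ratio = 1.807/1.014 ≈ 1.78.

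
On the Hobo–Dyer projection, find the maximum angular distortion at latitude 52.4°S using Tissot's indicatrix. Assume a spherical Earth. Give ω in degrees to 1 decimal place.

29.7°

The Hobo–Dyer projection is cylindrical equal-area with φ₀ = 37.5°. A cylindrical equal-area projection with standard parallel φ₀ has meridian scale h = cos φ / cos φ₀ and parallel scale k = cos φ₀ / cos φ (so areas are preserved, h·k = 1).
At 52.4°: h = 0.7691, k = 1.300; principal scales a = 1.300, b = 0.7691.
sin(ω/2) = (a − b)/(a + b) = 0.5312/2.069 = 0.2567, so ω = 2 arcsin(0.2567) ≈ 29.7°.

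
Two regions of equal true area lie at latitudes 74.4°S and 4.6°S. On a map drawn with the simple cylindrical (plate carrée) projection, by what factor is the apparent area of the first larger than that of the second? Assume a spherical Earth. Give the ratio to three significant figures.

In the plate carrée (x = Rλ, y = Rφ), meridians are true-scale (h = 1) and parallels are stretched by k = sec φ.
Areal scale at 74.4°: h·k = 1.000 × 3.719 = 3.719.
Areal scale at 4.6°: h·k = 1.000 × 1.003 = 1.003.
Ratio = 3.719/1.003 ≈ 3.71.

3.71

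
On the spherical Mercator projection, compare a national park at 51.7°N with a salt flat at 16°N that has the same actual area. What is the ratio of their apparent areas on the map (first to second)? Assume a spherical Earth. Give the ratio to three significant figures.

2.41

Mercator areal scale is sec²φ.
At 51.7°: sec²(51.7°) = 1/0.6198² = 2.603.
At 16°: sec²(16°) = 1/0.9613² = 1.082.
Ratio = 2.603/1.082 = cos²(16°)/cos²(51.7°) ≈ 2.41.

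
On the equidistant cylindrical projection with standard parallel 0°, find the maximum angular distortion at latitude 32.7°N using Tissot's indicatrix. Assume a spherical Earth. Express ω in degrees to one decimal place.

9.9°

Plate carrée maps x = Rλ, y = Rφ. The meridian scale is h = 1 and the parallel scale is k = 1/cos φ = sec φ.
At 32.7°: h = 1.000, k = 1.188; principal scales a = 1.188, b = 1.000.
sin(ω/2) = (a − b)/(a + b) = 0.1883/2.188 = 0.08606, so ω = 2 arcsin(0.08606) ≈ 9.9°.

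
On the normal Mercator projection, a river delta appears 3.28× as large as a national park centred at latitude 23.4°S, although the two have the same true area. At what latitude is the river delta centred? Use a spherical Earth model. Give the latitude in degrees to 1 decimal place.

On Mercator, (apparent₁)/(apparent₂) = sec²φ₁ / sec²φ₂ when true areas are equal.
cos²φ₂ / cos²φ₁ = 3.28  ⇒  cos φ₁ = cos 23.4° / √3.28 = 0.9178/1.811 = 0.5067.
φ₁ = arccos(0.5067) ≈ 59.6°.

59.6°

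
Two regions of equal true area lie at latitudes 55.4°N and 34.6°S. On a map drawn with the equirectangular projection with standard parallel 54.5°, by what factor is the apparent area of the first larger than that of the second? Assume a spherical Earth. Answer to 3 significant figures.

1.45

The equidistant cylindrical projection with φ₀ = 54.5° has h = 1 (meridians true) and k = cos φ₀ / cos φ along parallels.
Areal scale at 55.4°: h·k = 1.000 × 1.023 = 1.023.
Areal scale at 34.6°: h·k = 1.000 × 0.7055 = 0.7055.
Ratio = 1.023/0.7055 ≈ 1.45.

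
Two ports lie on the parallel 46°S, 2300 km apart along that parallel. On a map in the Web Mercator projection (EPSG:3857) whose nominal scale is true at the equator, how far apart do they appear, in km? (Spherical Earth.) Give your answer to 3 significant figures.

Mercator is conformal, so the point scale is isotropic: h = k = sec φ = 1/cos φ.
Along the parallel, k = sec 46° = 1/0.6947 = 1.440.
Map distance = 2300 × 1.440 ≈ 3310 km.

3310 km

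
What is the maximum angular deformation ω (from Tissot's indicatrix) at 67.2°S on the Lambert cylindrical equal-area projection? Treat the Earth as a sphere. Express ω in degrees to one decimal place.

95.3°

The Lambert cylindrical equal-area projection is the cylindrical equal-area projection with its standard parallel at the equator (φ₀ = 0). A cylindrical equal-area projection with standard parallel φ₀ has meridian scale h = cos φ / cos φ₀ and parallel scale k = cos φ₀ / cos φ (so areas are preserved, h·k = 1).
At 67.2°: h = 0.3875, k = 2.581; principal scales a = 2.581, b = 0.3875.
sin(ω/2) = (a − b)/(a + b) = 2.193/2.968 = 0.7389, so ω = 2 arcsin(0.7389) ≈ 95.3°.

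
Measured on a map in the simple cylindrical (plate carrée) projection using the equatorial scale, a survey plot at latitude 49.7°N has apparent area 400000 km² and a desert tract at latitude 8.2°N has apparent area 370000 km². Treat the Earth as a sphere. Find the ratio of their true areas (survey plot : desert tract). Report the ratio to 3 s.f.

Plate carrée has h = 1 and k = sec φ, giving areal scale sec φ; true area = (apparent area) · cos φ.
True area of survey plot: 400000 × cos(49.7°) = 400000 × 0.6468 = 258700 km².
True area of desert tract: 370000 × cos(8.2°) = 370000 × 0.9898 = 366200 km².
Ratio = 258700 / 366200 ≈ 0.706.

0.706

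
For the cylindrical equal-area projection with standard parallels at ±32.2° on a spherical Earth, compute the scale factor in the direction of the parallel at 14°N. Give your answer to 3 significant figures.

0.872

A cylindrical equal-area projection with standard parallel φ₀ has meridian scale h = cos φ / cos φ₀ and parallel scale k = cos φ₀ / cos φ (so areas are preserved, h·k = 1).
k = cos 32.2° / cos 14° = 0.8462/0.9703 = 0.8721.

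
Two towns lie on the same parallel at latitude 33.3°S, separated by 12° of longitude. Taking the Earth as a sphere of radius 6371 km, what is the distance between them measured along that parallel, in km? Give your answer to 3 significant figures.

Arc length along a parallel = R cos φ · Δλ (with Δλ in radians).
= 6371 × cos 33.3° × (12° × π/180) = 6371 × 0.8358 × 0.2094 ≈ 1120 km.

1120 km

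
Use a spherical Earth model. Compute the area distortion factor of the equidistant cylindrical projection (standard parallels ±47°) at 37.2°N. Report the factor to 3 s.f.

0.856

With standard parallel φ₀ = 47°, the equirectangular projection gives x = Rλ cos φ₀, y = Rφ, so h = 1 and k = cos 47° / cos φ.
Areal scale = h·k = 1 × cos φ₀ / cos φ; at 37.2°, h = 1.000, k = 0.8562, so h·k = 0.8562.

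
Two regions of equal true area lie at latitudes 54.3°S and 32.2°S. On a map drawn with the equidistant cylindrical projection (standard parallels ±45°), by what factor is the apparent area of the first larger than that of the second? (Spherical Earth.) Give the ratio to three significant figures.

1.45

The equidistant cylindrical projection with φ₀ = 45° has h = 1 (meridians true) and k = cos φ₀ / cos φ along parallels.
Areal scale at 54.3°: h·k = 1.000 × 1.212 = 1.212.
Areal scale at 32.2°: h·k = 1.000 × 0.8356 = 0.8356.
Ratio = 1.212/0.8356 ≈ 1.45.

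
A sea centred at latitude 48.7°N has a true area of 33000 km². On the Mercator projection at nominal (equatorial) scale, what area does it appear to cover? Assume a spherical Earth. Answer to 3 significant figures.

75800 km²

For Mercator, h = k = sec φ (a conformal cylindrical projection has a single point scale, 1/cos φ).
Areal scale = k² = sec²φ = 1/cos²(48.7°) = 1/0.6600² = 2.296.
Apparent area = 33000 × 2.296 ≈ 75800 km².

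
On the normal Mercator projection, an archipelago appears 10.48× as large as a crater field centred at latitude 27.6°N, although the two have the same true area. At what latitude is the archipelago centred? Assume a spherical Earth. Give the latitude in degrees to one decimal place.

74.1°

For equal true areas on Mercator, apparent areas scale as sec²φ, so the ratio is cos²φ₂ / cos²φ₁.
cos²φ₂ / cos²φ₁ = 10.48  ⇒  cos φ₁ = cos 27.6° / √10.48 = 0.8862/3.237 = 0.2737.
φ₁ = arccos(0.2737) ≈ 74.1°.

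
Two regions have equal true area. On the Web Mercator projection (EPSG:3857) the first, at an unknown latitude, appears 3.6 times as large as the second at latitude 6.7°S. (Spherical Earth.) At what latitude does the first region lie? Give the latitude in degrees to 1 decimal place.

58.4°

Mercator areal scale is sec²φ, so apparent-area ratio = sec²φ₁ / sec²φ₂ = cos²φ₂ / cos²φ₁.
cos²φ₂ / cos²φ₁ = 3.6  ⇒  cos φ₁ = cos 6.7° / √3.6 = 0.9932/1.897 = 0.5234.
φ₁ = arccos(0.5234) ≈ 58.4°.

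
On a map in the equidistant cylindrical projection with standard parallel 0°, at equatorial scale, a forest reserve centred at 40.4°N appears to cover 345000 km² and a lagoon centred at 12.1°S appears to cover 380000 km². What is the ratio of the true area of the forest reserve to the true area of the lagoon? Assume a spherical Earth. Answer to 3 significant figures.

Plate carrée has h = 1 and k = sec φ, giving areal scale sec φ; true area = (apparent area) · cos φ.
True area of forest reserve: 345000 × cos(40.4°) = 345000 × 0.7615 = 262700 km².
True area of lagoon: 380000 × cos(12.1°) = 380000 × 0.9778 = 371600 km².
Ratio = 262700 / 371600 ≈ 0.707.

0.707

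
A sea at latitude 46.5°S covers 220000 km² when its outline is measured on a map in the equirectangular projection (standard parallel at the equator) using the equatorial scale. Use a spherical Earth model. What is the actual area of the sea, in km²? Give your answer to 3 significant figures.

151000 km²

Plate carrée maps x = Rλ, y = Rφ. The meridian scale is h = 1 and the parallel scale is k = 1/cos φ = sec φ.
Areal scale = h·k = 1 × sec φ; at 46.5°, h = 1.000, k = 1.453, so h·k = 1.453.
True area = apparent / (areal scale) = 220000 / 1.453 ≈ 151000 km².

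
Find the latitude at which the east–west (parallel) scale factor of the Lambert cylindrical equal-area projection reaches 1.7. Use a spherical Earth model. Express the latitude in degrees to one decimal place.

54.0°

The Lambert cylindrical equal-area projection is the cylindrical equal-area projection with its standard parallel at the equator (φ₀ = 0). A cylindrical equal-area projection with standard parallel φ₀ has meridian scale h = cos φ / cos φ₀ and parallel scale k = cos φ₀ / cos φ (so areas are preserved, h·k = 1).
k = cos φ₀ / cos φ = 1.7  ⇒  cos φ = cos 0° / 1.7 = 0.5882.
φ = arccos(0.5882) ≈ 54.0°.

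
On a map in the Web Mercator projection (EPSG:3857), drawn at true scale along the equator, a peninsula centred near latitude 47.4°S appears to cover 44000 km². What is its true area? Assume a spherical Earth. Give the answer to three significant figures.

20200 km²

Mercator is conformal, so the point scale is isotropic: h = k = sec φ = 1/cos φ.
Areal scale = k² = sec²φ = 1/cos²(47.4°) = 1/0.6769² = 2.183.
True area = apparent / (areal scale) = 44000 / 2.183 ≈ 20200 km².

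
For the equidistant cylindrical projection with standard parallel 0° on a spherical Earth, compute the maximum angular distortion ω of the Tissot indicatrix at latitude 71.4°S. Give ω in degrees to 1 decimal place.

62.2°

For the equirectangular projection with φ₀ = 0 (plate carrée), h = 1 along meridians and k = sec φ along parallels.
At 71.4°: h = 1.000, k = 3.135; principal scales a = 3.135, b = 1.000.
sin(ω/2) = (a − b)/(a + b) = 2.135/4.135 = 0.5163, so ω = 2 arcsin(0.5163) ≈ 62.2°.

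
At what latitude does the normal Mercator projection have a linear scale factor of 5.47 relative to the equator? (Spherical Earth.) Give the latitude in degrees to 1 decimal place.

Mercator scale is k = sec φ = 1/cos φ.
1/cos φ = 5.47  ⇒  cos φ = 0.1828  ⇒  φ = arccos(0.1828) ≈ 79.5°.

79.5°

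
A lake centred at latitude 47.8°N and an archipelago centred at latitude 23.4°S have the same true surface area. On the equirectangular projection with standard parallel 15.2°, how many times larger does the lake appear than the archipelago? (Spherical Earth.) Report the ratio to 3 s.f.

The equidistant cylindrical projection with φ₀ = 15.2° has h = 1 (meridians true) and k = cos φ₀ / cos φ along parallels.
Areal scale at 47.8°: h·k = 1.000 × 1.437 = 1.437.
Areal scale at 23.4°: h·k = 1.000 × 1.051 = 1.051.
Ratio = 1.437/1.051 ≈ 1.37.

1.37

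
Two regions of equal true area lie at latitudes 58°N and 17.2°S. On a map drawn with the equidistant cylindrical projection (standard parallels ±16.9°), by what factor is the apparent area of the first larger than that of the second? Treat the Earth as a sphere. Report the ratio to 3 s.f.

1.80

With standard parallel φ₀ = 16.9°, the equirectangular projection gives x = Rλ cos φ₀, y = Rφ, so h = 1 and k = cos 16.9° / cos φ.
Areal scale at 58°: h·k = 1.000 × 1.806 = 1.806.
Areal scale at 17.2°: h·k = 1.000 × 1.002 = 1.002.
Ratio = 1.806/1.002 ≈ 1.80.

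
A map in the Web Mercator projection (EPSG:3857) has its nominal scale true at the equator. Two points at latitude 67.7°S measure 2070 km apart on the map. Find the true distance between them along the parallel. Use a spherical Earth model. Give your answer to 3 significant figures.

For Mercator, h = k = sec φ (a conformal cylindrical projection has a single point scale, 1/cos φ).
Along the parallel at 67.7°, map distances are exaggerated by k = sec 67.7° = 2.635.
True distance = 2070 / 2.635 = 2070 × cos 67.7° ≈ 785 km.

785 km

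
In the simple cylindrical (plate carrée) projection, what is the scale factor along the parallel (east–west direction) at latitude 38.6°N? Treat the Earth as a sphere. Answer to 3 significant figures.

1.28

In the plate carrée (x = Rλ, y = Rφ), meridians are true-scale (h = 1) and parallels are stretched by k = sec φ.
k = 1/cos 38.6° = 1/0.7815 = 1.280.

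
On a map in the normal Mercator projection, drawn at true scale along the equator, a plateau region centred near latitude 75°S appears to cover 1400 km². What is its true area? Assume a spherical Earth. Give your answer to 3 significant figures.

93.8 km²

Mercator is conformal, so the point scale is isotropic: h = k = sec φ = 1/cos φ.
Areal scale = k² = sec²φ = 1/cos²(75°) = 1/0.2588² = 14.93.
True area = apparent / (areal scale) = 1400 / 14.93 ≈ 93.8 km².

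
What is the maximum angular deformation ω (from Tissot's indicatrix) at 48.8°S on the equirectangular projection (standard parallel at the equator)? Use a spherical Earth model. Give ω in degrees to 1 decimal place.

23.7°

In the plate carrée (x = Rλ, y = Rφ), meridians are true-scale (h = 1) and parallels are stretched by k = sec φ.
At 48.8°: h = 1.000, k = 1.518; principal scales a = 1.518, b = 1.000.
sin(ω/2) = (a − b)/(a + b) = 0.5182/2.518 = 0.2058, so ω = 2 arcsin(0.2058) ≈ 23.7°.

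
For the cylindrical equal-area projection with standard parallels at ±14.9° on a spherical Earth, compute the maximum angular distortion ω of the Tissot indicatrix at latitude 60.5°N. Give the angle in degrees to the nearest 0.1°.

A cylindrical equal-area projection with standard parallel φ₀ has meridian scale h = cos φ / cos φ₀ and parallel scale k = cos φ₀ / cos φ (so areas are preserved, h·k = 1).
At 60.5°: h = 0.5096, k = 1.962; principal scales a = 1.962, b = 0.5096.
sin(ω/2) = (a − b)/(a + b) = 1.453/2.472 = 0.5877, so ω = 2 arcsin(0.5877) ≈ 72.0°.

72.0°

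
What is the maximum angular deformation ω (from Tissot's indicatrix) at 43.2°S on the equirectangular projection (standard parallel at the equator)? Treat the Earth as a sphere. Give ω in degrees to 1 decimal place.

In the plate carrée (x = Rλ, y = Rφ), meridians are true-scale (h = 1) and parallels are stretched by k = sec φ.
At 43.2°: h = 1.000, k = 1.372; principal scales a = 1.372, b = 1.000.
sin(ω/2) = (a − b)/(a + b) = 0.3718/2.372 = 0.1568, so ω = 2 arcsin(0.1568) ≈ 18.0°.

18.0°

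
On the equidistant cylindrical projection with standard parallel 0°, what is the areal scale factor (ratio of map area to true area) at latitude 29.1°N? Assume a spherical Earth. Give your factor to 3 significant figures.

1.14

In the plate carrée (x = Rλ, y = Rφ), meridians are true-scale (h = 1) and parallels are stretched by k = sec φ.
Areal scale = h·k = 1 × sec φ; at 29.1°, h = 1.000, k = 1.144, so h·k = 1.144.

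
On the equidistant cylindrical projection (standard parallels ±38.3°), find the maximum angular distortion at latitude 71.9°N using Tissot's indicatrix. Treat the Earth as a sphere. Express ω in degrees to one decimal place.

In the equirectangular projection with standard parallel φ₀ = 38.3° (x = Rλ cos φ₀, y = Rφ), meridians are true-scale (h = 1) and the parallel scale is k = cos φ₀ / cos φ.
At 71.9°: h = 1.000, k = 2.526; principal scales a = 2.526, b = 1.000.
sin(ω/2) = (a − b)/(a + b) = 1.526/3.526 = 0.4328, so ω = 2 arcsin(0.4328) ≈ 51.3°.

51.3°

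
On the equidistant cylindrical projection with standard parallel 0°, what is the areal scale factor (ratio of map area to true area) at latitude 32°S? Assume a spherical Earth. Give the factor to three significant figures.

1.18

Plate carrée maps x = Rλ, y = Rφ. The meridian scale is h = 1 and the parallel scale is k = 1/cos φ = sec φ.
Areal scale = h·k = 1 × sec φ; at 32°, h = 1.000, k = 1.179, so h·k = 1.179.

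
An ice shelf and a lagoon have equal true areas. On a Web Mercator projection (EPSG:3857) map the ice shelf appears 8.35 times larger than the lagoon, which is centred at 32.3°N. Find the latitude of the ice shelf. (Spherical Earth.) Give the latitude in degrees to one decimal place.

For equal true areas on Mercator, apparent areas scale as sec²φ, so the ratio is cos²φ₂ / cos²φ₁.
cos²φ₂ / cos²φ₁ = 8.35  ⇒  cos φ₁ = cos 32.3° / √8.35 = 0.8453/2.890 = 0.2925.
φ₁ = arccos(0.2925) ≈ 73.0°.

73.0°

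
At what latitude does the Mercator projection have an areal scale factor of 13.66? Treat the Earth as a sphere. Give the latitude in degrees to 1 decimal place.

Mercator areal scale is sec²φ.
sec²φ = 13.66  ⇒  cos²φ = 0.07321  ⇒  cos φ = 0.2706.
φ = arccos(0.2706) ≈ 74.3°.

74.3°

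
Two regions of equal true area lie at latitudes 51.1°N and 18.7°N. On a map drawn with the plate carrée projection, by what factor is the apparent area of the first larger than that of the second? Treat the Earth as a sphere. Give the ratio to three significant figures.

1.51

For the equirectangular projection with φ₀ = 0 (plate carrée), h = 1 along meridians and k = sec φ along parallels.
Areal scale at 51.1°: h·k = 1.000 × 1.592 = 1.592.
Areal scale at 18.7°: h·k = 1.000 × 1.056 = 1.056.
Ratio = 1.592/1.056 ≈ 1.51.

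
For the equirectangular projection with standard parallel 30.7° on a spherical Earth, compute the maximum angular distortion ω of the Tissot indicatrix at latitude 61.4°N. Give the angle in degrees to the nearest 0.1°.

33.1°

With standard parallel φ₀ = 30.7°, the equirectangular projection gives x = Rλ cos φ₀, y = Rφ, so h = 1 and k = cos 30.7° / cos φ.
At 61.4°: h = 1.000, k = 1.796; principal scales a = 1.796, b = 1.000.
sin(ω/2) = (a − b)/(a + b) = 0.7963/2.796 = 0.2848, so ω = 2 arcsin(0.2848) ≈ 33.1°.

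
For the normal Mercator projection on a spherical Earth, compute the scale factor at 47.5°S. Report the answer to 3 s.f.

For Mercator, h = k = sec φ (a conformal cylindrical projection has a single point scale, 1/cos φ).
k = 1/cos 47.5° = 1/0.6756 = 1.480.

1.48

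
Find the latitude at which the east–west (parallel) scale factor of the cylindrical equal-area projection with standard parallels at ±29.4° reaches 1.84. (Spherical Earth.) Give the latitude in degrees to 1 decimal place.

Cylindrical equal-area (φ₀ = 29.4°): h = cos φ / cos 29.4° along meridians, k = cos 29.4° / cos φ along parallels; h·k = 1.
k = cos φ₀ / cos φ = 1.84  ⇒  cos φ = cos 29.4° / 1.84 = 0.4735.
φ = arccos(0.4735) ≈ 61.7°.

61.7°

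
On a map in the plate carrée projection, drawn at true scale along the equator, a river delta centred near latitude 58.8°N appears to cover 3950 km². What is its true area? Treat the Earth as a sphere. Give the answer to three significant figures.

2050 km²

Plate carrée maps x = Rλ, y = Rφ. The meridian scale is h = 1 and the parallel scale is k = 1/cos φ = sec φ.
Areal scale = h·k = 1 × sec φ; at 58.8°, h = 1.000, k = 1.930, so h·k = 1.930.
True area = apparent / (areal scale) = 3950 / 1.930 ≈ 2050 km².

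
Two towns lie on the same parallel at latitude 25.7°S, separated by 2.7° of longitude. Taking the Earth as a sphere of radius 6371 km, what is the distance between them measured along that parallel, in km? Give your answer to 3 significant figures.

271 km

Arc length along a parallel = R cos φ · Δλ (with Δλ in radians).
= 6371 × cos 25.7° × (2.7° × π/180) = 6371 × 0.9011 × 0.04712 ≈ 271 km.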